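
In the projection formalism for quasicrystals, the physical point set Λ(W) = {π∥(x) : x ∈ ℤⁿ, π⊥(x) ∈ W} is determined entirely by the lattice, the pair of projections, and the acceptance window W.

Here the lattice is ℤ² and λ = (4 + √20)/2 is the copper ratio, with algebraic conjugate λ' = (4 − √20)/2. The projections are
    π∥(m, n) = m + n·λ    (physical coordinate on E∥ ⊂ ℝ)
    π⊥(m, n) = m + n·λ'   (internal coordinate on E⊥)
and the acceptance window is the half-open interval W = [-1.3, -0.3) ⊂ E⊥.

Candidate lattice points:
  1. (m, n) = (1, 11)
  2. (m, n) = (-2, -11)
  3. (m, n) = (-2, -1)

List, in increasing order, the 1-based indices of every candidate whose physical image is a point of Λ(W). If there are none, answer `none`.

none

Compute λ' = (4−√20)/2 = -0.2361, so π⊥(m,n) = m -0.2361·n.
#1 (1,11): internal coord 1 + (11)·λ' = -1.5967; -1.5967 ∉ [-1.3, -0.3) → out
#2 (-2,-11): internal coord -2 + (-11)·λ' = +0.5967; +0.5967 ∉ [-1.3, -0.3) → out
#3 (-2,-1): internal coord -2 + (-1)·λ' = -1.7639; -1.7639 ∉ [-1.3, -0.3) → out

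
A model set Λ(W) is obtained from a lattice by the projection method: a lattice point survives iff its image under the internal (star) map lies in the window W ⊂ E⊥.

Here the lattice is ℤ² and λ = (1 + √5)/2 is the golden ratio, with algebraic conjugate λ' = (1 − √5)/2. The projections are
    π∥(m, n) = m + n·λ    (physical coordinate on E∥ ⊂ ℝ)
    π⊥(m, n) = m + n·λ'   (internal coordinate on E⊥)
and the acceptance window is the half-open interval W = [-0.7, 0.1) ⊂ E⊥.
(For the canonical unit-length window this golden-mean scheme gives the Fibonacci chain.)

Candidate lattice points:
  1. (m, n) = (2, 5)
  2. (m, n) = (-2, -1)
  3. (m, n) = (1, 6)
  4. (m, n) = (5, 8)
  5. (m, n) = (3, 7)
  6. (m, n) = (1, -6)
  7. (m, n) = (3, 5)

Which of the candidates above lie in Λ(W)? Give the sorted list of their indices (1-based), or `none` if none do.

4, 7

Numerically λ ≈ 1.61803 and λ' = −1/λ ≈ -0.61803.
[1] lift (2,5): star map gives -1.09017; window check -0.7 ≤ -1.09017 < 0.1 is false → out
[2] lift (-2,-1): star map gives -1.38197; window check -0.7 ≤ -1.38197 < 0.1 is false → out
[3] lift (1,6): star map gives -2.70820; window check -0.7 ≤ -2.70820 < 0.1 is false → out
[4] lift (5,8): star map gives 0.05573; window check -0.7 ≤ 0.05573 < 0.1 is true → IN Λ
[5] lift (3,7): star map gives -1.32624; window check -0.7 ≤ -1.32624 < 0.1 is false → out
[6] lift (1,-6): star map gives 4.70820; window check -0.7 ≤ 4.70820 < 0.1 is false → out
[7] lift (3,5): star map gives -0.09017; window check -0.7 ≤ -0.09017 < 0.1 is true → IN Λ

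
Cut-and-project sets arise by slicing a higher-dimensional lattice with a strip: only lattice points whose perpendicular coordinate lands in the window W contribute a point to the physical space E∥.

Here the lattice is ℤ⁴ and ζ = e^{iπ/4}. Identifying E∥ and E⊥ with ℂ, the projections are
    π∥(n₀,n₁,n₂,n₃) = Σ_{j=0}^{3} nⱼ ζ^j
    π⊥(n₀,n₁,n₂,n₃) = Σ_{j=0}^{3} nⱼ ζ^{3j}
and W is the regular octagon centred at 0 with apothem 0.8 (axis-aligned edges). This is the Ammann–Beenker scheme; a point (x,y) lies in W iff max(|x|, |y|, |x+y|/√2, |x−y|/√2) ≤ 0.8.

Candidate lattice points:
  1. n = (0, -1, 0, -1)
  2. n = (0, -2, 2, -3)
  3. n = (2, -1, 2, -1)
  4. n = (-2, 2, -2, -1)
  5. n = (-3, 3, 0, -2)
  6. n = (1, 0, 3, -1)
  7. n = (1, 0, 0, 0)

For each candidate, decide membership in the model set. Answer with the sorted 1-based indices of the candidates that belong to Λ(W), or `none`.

none

With ζ = e^{iπ/4} the internal vectors are ζ^0,ζ^3,ζ^6,ζ^9.
candidate 1: n = (0, -1, 0, -1) → π⊥ ≈ (+0.0000, -1.4142); max(|x|,|y|,|x±y|/√2) = 1.4142 > 0.8 ⇒ ∉ W
candidate 2: n = (0, -2, 2, -3) → π⊥ ≈ (-0.7071, -5.5355); max(|x|,|y|,|x±y|/√2) = 5.5355 > 0.8 ⇒ ∉ W
candidate 3: n = (2, -1, 2, -1) → π⊥ ≈ (+2.0000, -3.4142); max(|x|,|y|,|x±y|/√2) = 3.8284 > 0.8 ⇒ ∉ W
candidate 4: n = (-2, 2, -2, -1) → π⊥ ≈ (-4.1213, +2.7071); max(|x|,|y|,|x±y|/√2) = 4.8284 > 0.8 ⇒ ∉ W
candidate 5: n = (-3, 3, 0, -2) → π⊥ ≈ (-6.5355, +0.7071); max(|x|,|y|,|x±y|/√2) = 6.5355 > 0.8 ⇒ ∉ W
candidate 6: n = (1, 0, 3, -1) → π⊥ ≈ (+0.2929, -3.7071); max(|x|,|y|,|x±y|/√2) = 3.7071 > 0.8 ⇒ ∉ W
candidate 7: n = (1, 0, 0, 0) → π⊥ ≈ (+1.0000, +0.0000); max(|x|,|y|,|x±y|/√2) = 1.0000 > 0.8 ⇒ ∉ W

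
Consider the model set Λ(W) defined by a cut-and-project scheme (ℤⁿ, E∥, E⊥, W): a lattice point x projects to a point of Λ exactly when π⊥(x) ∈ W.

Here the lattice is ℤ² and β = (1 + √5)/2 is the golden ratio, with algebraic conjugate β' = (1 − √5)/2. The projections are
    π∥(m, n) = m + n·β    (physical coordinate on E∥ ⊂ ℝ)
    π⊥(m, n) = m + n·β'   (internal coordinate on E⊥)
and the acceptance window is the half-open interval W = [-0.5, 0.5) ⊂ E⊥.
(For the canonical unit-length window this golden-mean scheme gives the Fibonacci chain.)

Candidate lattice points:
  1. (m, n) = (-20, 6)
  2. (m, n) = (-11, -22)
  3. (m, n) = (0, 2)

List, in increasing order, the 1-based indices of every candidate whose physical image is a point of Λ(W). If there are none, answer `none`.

none

Compute β' = (1−√5)/2 = -0.61803, so π⊥(m,n) = m -0.61803·n.
candidate 1: (m,n)=(-20,6) → π∥ = -20+6·β ≈ -10.29180, π⊥ = -20+6·β' ≈ -23.70820 ∉ [-0.5, 0.5) ⇒ out
candidate 2: (m,n)=(-11,-22) → π∥ = -11-22·β ≈ -46.59675, π⊥ = -11-22·β' ≈ 2.59675 ∉ [-0.5, 0.5) ⇒ out
candidate 3: (m,n)=(0,2) → π∥ = 0+2·β ≈ 3.23607, π⊥ = 0+2·β' ≈ -1.23607 ∉ [-0.5, 0.5) ⇒ out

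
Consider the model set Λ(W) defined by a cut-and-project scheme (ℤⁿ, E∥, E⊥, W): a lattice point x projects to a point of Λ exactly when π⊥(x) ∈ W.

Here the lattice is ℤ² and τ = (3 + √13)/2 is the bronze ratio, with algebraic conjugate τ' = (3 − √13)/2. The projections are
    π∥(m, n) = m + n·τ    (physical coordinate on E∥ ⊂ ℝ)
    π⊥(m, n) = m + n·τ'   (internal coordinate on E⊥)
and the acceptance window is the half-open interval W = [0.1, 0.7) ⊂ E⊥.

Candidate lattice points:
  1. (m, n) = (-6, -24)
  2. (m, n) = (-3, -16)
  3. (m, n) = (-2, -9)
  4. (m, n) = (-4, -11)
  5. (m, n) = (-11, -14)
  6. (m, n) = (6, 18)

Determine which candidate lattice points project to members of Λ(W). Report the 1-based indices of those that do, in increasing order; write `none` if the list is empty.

6

Compute τ' = (3−√13)/2 = -0.3028, so π⊥(m,n) = m -0.3028·n.
candidate 1: (m,n)=(-6,-24) → π∥ = -6-24·τ ≈ -85.2666, π⊥ = -6-24·τ' ≈ 1.2666 ∉ [0.1, 0.7) ⇒ out
candidate 2: (m,n)=(-3,-16) → π∥ = -3-16·τ ≈ -55.8444, π⊥ = -3-16·τ' ≈ 1.8444 ∉ [0.1, 0.7) ⇒ out
candidate 3: (m,n)=(-2,-9) → π∥ = -2-9·τ ≈ -31.7250, π⊥ = -2-9·τ' ≈ 0.7250 ∉ [0.1, 0.7) ⇒ out
candidate 4: (m,n)=(-4,-11) → π∥ = -4-11·τ ≈ -40.3305, π⊥ = -4-11·τ' ≈ -0.6695 ∉ [0.1, 0.7) ⇒ out
candidate 5: (m,n)=(-11,-14) → π∥ = -11-14·τ ≈ -57.2389, π⊥ = -11-14·τ' ≈ -6.7611 ∉ [0.1, 0.7) ⇒ out
candidate 6: (m,n)=(6,18) → π∥ = 6+18·τ ≈ 65.4500, π⊥ = 6+18·τ' ≈ 0.5500 ∈ [0.1, 0.7) ⇒ IN Λ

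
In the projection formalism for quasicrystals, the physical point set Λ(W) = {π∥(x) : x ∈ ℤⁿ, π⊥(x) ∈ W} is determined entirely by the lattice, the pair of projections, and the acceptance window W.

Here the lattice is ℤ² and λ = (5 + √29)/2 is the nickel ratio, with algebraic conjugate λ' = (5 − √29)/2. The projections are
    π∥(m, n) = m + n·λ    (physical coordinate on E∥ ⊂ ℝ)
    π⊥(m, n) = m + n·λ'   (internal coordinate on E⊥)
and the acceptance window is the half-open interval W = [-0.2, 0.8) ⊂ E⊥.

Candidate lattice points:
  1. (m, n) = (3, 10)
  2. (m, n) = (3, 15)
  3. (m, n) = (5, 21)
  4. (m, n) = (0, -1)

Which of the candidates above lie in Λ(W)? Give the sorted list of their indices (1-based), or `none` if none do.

2, 4

Compute λ' = (5−√29)/2 = -0.19258, so π⊥(m,n) = m -0.19258·n.
candidate 1: (m,n)=(3,10) → π∥ = 3+10·λ ≈ 54.92582, π⊥ = 3+10·λ' ≈ 1.07418 ∉ [-0.2, 0.8) ⇒ out
candidate 2: (m,n)=(3,15) → π∥ = 3+15·λ ≈ 80.88874, π⊥ = 3+15·λ' ≈ 0.11126 ∈ [-0.2, 0.8) ⇒ IN Λ
candidate 3: (m,n)=(5,21) → π∥ = 5+21·λ ≈ 114.04423, π⊥ = 5+21·λ' ≈ 0.95577 ∉ [-0.2, 0.8) ⇒ out
candidate 4: (m,n)=(0,-1) → π∥ = 0-1·λ ≈ -5.19258, π⊥ = 0-1·λ' ≈ 0.19258 ∈ [-0.2, 0.8) ⇒ IN Λ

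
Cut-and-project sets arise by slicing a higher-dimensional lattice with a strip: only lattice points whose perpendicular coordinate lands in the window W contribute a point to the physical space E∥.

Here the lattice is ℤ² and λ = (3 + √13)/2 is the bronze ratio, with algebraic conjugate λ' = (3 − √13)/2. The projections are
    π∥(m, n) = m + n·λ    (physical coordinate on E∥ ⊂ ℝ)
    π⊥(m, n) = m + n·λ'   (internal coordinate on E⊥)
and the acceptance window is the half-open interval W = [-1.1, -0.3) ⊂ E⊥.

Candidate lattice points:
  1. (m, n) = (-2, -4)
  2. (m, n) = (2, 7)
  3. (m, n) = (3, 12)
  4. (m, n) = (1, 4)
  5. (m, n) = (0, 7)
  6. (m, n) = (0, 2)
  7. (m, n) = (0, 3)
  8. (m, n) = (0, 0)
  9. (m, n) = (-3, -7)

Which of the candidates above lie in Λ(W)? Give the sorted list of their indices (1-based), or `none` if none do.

Compute λ' = (3−√13)/2 = -0.302776, so π⊥(m,n) = m -0.302776·n.
#1 (-2,-4): internal coord -2 + (-4)·λ' = -0.788897; -0.788897 ∈ [-1.1, -0.3) → IN Λ
#2 (2,7): internal coord 2 + (7)·λ' = -0.119429; -0.119429 ∉ [-1.1, -0.3) → out
#3 (3,12): internal coord 3 + (12)·λ' = -0.633308; -0.633308 ∈ [-1.1, -0.3) → IN Λ
#4 (1,4): internal coord 1 + (4)·λ' = -0.211103; -0.211103 ∉ [-1.1, -0.3) → out
#5 (0,7): internal coord 0 + (7)·λ' = -2.119429; -2.119429 ∉ [-1.1, -0.3) → out
#6 (0,2): internal coord 0 + (2)·λ' = -0.605551; -0.605551 ∈ [-1.1, -0.3) → IN Λ
#7 (0,3): internal coord 0 + (3)·λ' = -0.908327; -0.908327 ∈ [-1.1, -0.3) → IN Λ
#8 (0,0): internal coord 0 + (0)·λ' = +0.000000; +0.000000 ∉ [-1.1, -0.3) → out
#9 (-3,-7): internal coord -3 + (-7)·λ' = -0.880571; -0.880571 ∈ [-1.1, -0.3) → IN Λ

1, 3, 6, 7, 9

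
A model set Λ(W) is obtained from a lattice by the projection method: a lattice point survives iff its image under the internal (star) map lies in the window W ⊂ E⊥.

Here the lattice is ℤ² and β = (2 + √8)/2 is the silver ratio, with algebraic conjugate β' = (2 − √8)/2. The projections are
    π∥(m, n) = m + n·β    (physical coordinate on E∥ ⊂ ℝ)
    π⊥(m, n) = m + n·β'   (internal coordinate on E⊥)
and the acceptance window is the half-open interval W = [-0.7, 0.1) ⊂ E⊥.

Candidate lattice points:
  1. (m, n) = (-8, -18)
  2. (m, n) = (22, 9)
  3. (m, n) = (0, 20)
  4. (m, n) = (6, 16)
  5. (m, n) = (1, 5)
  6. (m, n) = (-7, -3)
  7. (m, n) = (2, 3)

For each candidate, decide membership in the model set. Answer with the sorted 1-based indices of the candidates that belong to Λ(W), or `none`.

β' = (2−√8)/2 ≈ -0.414214.
#1 (-8,-18): internal coord -8 + (-18)·β' = -0.544156; -0.544156 ∈ [-0.7, 0.1) → IN Λ
#2 (22,9): internal coord 22 + (9)·β' = +18.272078; +18.272078 ∉ [-0.7, 0.1) → out
#3 (0,20): internal coord 0 + (20)·β' = -8.284271; -8.284271 ∉ [-0.7, 0.1) → out
#4 (6,16): internal coord 6 + (16)·β' = -0.627417; -0.627417 ∈ [-0.7, 0.1) → IN Λ
#5 (1,5): internal coord 1 + (5)·β' = -1.071068; -1.071068 ∉ [-0.7, 0.1) → out
#6 (-7,-3): internal coord -7 + (-3)·β' = -5.757359; -5.757359 ∉ [-0.7, 0.1) → out
#7 (2,3): internal coord 2 + (3)·β' = +0.757359; +0.757359 ∉ [-0.7, 0.1) → out

1, 4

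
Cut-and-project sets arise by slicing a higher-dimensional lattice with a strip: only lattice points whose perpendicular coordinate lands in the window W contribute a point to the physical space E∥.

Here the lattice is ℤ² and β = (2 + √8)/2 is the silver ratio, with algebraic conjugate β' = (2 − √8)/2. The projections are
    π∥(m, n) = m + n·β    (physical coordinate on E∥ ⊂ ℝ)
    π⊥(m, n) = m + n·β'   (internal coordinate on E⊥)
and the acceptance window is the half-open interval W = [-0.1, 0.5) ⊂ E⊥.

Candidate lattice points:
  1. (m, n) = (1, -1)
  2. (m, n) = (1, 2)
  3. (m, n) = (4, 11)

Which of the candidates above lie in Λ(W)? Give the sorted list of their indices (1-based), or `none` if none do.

2

Numerically β ≈ 2.4142 and β' = −1/β ≈ -0.4142.
[1] lift (1,-1): star map gives 1.4142; window check -0.1 ≤ 1.4142 < 0.5 is false → out
[2] lift (1,2): star map gives 0.1716; window check -0.1 ≤ 0.1716 < 0.5 is true → IN Λ
[3] lift (4,11): star map gives -0.5563; window check -0.1 ≤ -0.5563 < 0.5 is false → out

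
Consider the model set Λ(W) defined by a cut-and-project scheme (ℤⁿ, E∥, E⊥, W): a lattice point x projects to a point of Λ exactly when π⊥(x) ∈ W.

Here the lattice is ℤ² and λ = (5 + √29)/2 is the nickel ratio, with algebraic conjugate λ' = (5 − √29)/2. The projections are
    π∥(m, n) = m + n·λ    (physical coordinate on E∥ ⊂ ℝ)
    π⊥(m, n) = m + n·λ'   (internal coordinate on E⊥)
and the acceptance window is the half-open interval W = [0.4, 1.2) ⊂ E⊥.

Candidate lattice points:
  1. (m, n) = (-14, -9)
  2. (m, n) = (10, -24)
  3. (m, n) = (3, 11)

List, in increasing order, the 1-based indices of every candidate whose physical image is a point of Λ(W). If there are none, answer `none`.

λ' = (5−√29)/2 ≈ -0.1926.
candidate 1: (m,n)=(-14,-9) → π∥ = -14-9·λ ≈ -60.7332, π⊥ = -14-9·λ' ≈ -12.2668 ∉ [0.4, 1.2) ⇒ out
candidate 2: (m,n)=(10,-24) → π∥ = 10-24·λ ≈ -114.6220, π⊥ = 10-24·λ' ≈ 14.6220 ∉ [0.4, 1.2) ⇒ out
candidate 3: (m,n)=(3,11) → π∥ = 3+11·λ ≈ 60.1184, π⊥ = 3+11·λ' ≈ 0.8816 ∈ [0.4, 1.2) ⇒ IN Λ

3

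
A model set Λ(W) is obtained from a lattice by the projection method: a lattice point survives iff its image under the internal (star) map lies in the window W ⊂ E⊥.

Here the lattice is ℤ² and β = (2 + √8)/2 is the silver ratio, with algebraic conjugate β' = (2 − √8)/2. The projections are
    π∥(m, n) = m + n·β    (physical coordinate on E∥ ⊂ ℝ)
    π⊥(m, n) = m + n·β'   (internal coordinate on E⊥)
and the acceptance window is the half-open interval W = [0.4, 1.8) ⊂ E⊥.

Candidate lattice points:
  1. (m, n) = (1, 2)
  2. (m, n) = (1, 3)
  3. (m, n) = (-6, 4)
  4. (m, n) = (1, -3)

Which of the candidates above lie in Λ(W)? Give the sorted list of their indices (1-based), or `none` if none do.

none

Compute β' = (2−√8)/2 = -0.414214, so π⊥(m,n) = m -0.414214·n.
[1] lift (1,2): star map gives 0.171573; window check 0.4 ≤ 0.171573 < 1.8 is false → out
[2] lift (1,3): star map gives -0.242641; window check 0.4 ≤ -0.242641 < 1.8 is false → out
[3] lift (-6,4): star map gives -7.656854; window check 0.4 ≤ -7.656854 < 1.8 is false → out
[4] lift (1,-3): star map gives 2.242641; window check 0.4 ≤ 2.242641 < 1.8 is false → out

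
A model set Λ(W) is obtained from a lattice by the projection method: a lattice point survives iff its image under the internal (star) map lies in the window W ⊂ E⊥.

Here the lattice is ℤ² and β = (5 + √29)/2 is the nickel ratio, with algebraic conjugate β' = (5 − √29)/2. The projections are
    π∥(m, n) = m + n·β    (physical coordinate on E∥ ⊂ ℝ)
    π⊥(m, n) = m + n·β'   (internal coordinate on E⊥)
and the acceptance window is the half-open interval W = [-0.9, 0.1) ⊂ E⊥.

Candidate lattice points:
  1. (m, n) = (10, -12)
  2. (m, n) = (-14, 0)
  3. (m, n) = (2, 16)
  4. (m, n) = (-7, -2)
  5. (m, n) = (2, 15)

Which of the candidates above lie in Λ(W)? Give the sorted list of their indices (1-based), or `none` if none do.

5

β' = (5−√29)/2 ≈ -0.1926.
candidate 1: (m,n)=(10,-12) → π∥ = 10-12·β ≈ -52.3110, π⊥ = 10-12·β' ≈ 12.3110 ∉ [-0.9, 0.1) ⇒ out
candidate 2: (m,n)=(-14,0) → π∥ = -14+0·β ≈ -14.0000, π⊥ = -14+0·β' ≈ -14.0000 ∉ [-0.9, 0.1) ⇒ out
candidate 3: (m,n)=(2,16) → π∥ = 2+16·β ≈ 85.0813, π⊥ = 2+16·β' ≈ -1.0813 ∉ [-0.9, 0.1) ⇒ out
candidate 4: (m,n)=(-7,-2) → π∥ = -7-2·β ≈ -17.3852, π⊥ = -7-2·β' ≈ -6.6148 ∉ [-0.9, 0.1) ⇒ out
candidate 5: (m,n)=(2,15) → π∥ = 2+15·β ≈ 79.8887, π⊥ = 2+15·β' ≈ -0.8887 ∈ [-0.9, 0.1) ⇒ IN Λ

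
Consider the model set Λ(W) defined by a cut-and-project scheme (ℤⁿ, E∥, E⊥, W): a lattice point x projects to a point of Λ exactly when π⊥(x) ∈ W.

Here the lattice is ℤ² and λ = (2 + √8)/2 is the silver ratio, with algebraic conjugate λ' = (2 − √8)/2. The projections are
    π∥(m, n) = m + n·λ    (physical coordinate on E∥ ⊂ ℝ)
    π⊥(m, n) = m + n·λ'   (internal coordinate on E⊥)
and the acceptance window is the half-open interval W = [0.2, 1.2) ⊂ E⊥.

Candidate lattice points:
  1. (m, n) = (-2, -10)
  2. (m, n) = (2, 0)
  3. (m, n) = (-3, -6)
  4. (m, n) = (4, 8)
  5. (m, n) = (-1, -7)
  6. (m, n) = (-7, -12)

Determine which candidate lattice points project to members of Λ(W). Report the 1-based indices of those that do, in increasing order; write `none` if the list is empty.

4

Compute λ' = (2−√8)/2 = -0.41421, so π⊥(m,n) = m -0.41421·n.
[1] lift (-2,-10): star map gives 2.14214; window check 0.2 ≤ 2.14214 < 1.2 is false → out
[2] lift (2,0): star map gives 2.00000; window check 0.2 ≤ 2.00000 < 1.2 is false → out
[3] lift (-3,-6): star map gives -0.51472; window check 0.2 ≤ -0.51472 < 1.2 is false → out
[4] lift (4,8): star map gives 0.68629; window check 0.2 ≤ 0.68629 < 1.2 is true → IN Λ
[5] lift (-1,-7): star map gives 1.89949; window check 0.2 ≤ 1.89949 < 1.2 is false → out
[6] lift (-7,-12): star map gives -2.02944; window check 0.2 ≤ -2.02944 < 1.2 is false → out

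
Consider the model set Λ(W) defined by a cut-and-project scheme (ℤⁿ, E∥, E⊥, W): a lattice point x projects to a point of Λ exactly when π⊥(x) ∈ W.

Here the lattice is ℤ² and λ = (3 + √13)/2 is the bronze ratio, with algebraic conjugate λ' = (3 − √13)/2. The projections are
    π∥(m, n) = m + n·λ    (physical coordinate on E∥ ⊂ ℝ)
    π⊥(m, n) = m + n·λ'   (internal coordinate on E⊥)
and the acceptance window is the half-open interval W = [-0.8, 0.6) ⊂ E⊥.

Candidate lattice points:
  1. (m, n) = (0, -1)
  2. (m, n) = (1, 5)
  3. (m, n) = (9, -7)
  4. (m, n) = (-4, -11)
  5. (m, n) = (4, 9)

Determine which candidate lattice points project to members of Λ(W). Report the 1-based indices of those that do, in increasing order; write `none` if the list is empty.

1, 2, 4

Numerically λ ≈ 3.3028 and λ' = −1/λ ≈ -0.3028.
[1] lift (0,-1): star map gives 0.3028; window check -0.8 ≤ 0.3028 < 0.6 is true → IN Λ
[2] lift (1,5): star map gives -0.5139; window check -0.8 ≤ -0.5139 < 0.6 is true → IN Λ
[3] lift (9,-7): star map gives 11.1194; window check -0.8 ≤ 11.1194 < 0.6 is false → out
[4] lift (-4,-11): star map gives -0.6695; window check -0.8 ≤ -0.6695 < 0.6 is true → IN Λ
[5] lift (4,9): star map gives 1.2750; window check -0.8 ≤ 1.2750 < 0.6 is false → out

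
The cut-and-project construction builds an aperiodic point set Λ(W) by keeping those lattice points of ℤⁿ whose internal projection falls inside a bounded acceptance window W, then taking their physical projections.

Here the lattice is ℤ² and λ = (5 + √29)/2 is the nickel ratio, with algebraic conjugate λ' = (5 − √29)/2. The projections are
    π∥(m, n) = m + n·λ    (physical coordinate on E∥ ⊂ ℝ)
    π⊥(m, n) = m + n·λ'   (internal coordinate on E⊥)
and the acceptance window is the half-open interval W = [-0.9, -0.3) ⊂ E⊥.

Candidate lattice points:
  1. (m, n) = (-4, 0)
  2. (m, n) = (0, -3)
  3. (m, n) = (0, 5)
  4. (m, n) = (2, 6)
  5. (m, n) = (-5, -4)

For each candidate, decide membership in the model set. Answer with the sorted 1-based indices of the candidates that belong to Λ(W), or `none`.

none

λ' = (5−√29)/2 ≈ -0.19258.
#1 (-4,0): internal coord -4 + (0)·λ' = -4.00000; -4.00000 ∉ [-0.9, -0.3) → out
#2 (0,-3): internal coord 0 + (-3)·λ' = +0.57775; +0.57775 ∉ [-0.9, -0.3) → out
#3 (0,5): internal coord 0 + (5)·λ' = -0.96291; -0.96291 ∉ [-0.9, -0.3) → out
#4 (2,6): internal coord 2 + (6)·λ' = +0.84451; +0.84451 ∉ [-0.9, -0.3) → out
#5 (-5,-4): internal coord -5 + (-4)·λ' = -4.22967; -4.22967 ∉ [-0.9, -0.3) → out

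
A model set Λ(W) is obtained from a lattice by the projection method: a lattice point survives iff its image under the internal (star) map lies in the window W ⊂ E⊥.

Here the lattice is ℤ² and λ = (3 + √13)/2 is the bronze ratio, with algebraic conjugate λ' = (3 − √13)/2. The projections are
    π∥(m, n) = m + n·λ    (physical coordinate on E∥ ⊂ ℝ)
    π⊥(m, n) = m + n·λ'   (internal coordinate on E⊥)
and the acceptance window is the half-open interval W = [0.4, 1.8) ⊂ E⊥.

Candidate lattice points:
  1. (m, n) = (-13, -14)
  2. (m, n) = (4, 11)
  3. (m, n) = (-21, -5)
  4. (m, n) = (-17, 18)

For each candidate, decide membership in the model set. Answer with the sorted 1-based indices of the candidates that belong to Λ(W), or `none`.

2

Numerically λ ≈ 3.3028 and λ' = −1/λ ≈ -0.3028.
#1 (-13,-14): internal coord -13 + (-14)·λ' = -8.7611; -8.7611 ∉ [0.4, 1.8) → out
#2 (4,11): internal coord 4 + (11)·λ' = +0.6695; +0.6695 ∈ [0.4, 1.8) → IN Λ
#3 (-21,-5): internal coord -21 + (-5)·λ' = -19.4861; -19.4861 ∉ [0.4, 1.8) → out
#4 (-17,18): internal coord -17 + (18)·λ' = -22.4500; -22.4500 ∉ [0.4, 1.8) → out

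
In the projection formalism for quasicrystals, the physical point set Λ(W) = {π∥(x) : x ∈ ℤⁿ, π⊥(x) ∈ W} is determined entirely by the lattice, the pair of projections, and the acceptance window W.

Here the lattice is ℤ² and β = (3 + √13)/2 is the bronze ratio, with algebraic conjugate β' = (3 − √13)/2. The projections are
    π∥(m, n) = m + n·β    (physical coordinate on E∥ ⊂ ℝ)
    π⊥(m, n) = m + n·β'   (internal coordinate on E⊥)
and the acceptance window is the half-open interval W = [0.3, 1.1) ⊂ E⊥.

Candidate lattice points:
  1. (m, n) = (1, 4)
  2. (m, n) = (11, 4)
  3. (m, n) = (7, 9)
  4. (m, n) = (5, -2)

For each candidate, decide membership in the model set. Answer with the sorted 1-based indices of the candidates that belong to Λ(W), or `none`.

none

Compute β' = (3−√13)/2 = -0.3028, so π⊥(m,n) = m -0.3028·n.
[1] lift (1,4): star map gives -0.2111; window check 0.3 ≤ -0.2111 < 1.1 is false → out
[2] lift (11,4): star map gives 9.7889; window check 0.3 ≤ 9.7889 < 1.1 is false → out
[3] lift (7,9): star map gives 4.2750; window check 0.3 ≤ 4.2750 < 1.1 is false → out
[4] lift (5,-2): star map gives 5.6056; window check 0.3 ≤ 5.6056 < 1.1 is false → out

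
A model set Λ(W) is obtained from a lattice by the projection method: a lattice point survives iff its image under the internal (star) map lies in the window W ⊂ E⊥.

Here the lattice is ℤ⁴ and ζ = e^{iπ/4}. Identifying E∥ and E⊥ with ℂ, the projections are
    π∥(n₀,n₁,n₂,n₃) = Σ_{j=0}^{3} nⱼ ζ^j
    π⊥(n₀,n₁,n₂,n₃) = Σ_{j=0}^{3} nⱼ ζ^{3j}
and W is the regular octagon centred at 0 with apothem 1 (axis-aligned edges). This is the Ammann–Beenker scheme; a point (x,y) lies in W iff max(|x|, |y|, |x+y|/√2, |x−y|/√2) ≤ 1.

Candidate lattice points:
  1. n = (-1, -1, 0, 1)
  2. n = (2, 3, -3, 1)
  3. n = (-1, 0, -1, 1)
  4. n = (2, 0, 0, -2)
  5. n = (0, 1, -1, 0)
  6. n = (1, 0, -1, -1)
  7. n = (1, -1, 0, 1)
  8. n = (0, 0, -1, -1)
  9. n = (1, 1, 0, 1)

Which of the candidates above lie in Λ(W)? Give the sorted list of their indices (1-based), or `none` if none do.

With ζ = e^{iπ/4} the internal vectors are ζ^0,ζ^3,ζ^6,ζ^9.
candidate 1: n = (-1, -1, 0, 1) → π⊥ ≈ (+0.4142, +0.0000); max(|x|,|y|,|x±y|/√2) = 0.4142 ≤ 1 ⇒ ∈ W
candidate 2: n = (2, 3, -3, 1) → π⊥ ≈ (+0.5858, +5.8284); max(|x|,|y|,|x±y|/√2) = 5.8284 > 1 ⇒ ∉ W
candidate 3: n = (-1, 0, -1, 1) → π⊥ ≈ (-0.2929, +1.7071); max(|x|,|y|,|x±y|/√2) = 1.7071 > 1 ⇒ ∉ W
candidate 4: n = (2, 0, 0, -2) → π⊥ ≈ (+0.5858, -1.4142); max(|x|,|y|,|x±y|/√2) = 1.4142 > 1 ⇒ ∉ W
candidate 5: n = (0, 1, -1, 0) → π⊥ ≈ (-0.7071, +1.7071); max(|x|,|y|,|x±y|/√2) = 1.7071 > 1 ⇒ ∉ W
candidate 6: n = (1, 0, -1, -1) → π⊥ ≈ (+0.2929, +0.2929); max(|x|,|y|,|x±y|/√2) = 0.4142 ≤ 1 ⇒ ∈ W
candidate 7: n = (1, -1, 0, 1) → π⊥ ≈ (+2.4142, +0.0000); max(|x|,|y|,|x±y|/√2) = 2.4142 > 1 ⇒ ∉ W
candidate 8: n = (0, 0, -1, -1) → π⊥ ≈ (-0.7071, +0.2929); max(|x|,|y|,|x±y|/√2) = 0.7071 ≤ 1 ⇒ ∈ W
candidate 9: n = (1, 1, 0, 1) → π⊥ ≈ (+1.0000, +1.4142); max(|x|,|y|,|x±y|/√2) = 1.7071 > 1 ⇒ ∉ W

1, 6, 8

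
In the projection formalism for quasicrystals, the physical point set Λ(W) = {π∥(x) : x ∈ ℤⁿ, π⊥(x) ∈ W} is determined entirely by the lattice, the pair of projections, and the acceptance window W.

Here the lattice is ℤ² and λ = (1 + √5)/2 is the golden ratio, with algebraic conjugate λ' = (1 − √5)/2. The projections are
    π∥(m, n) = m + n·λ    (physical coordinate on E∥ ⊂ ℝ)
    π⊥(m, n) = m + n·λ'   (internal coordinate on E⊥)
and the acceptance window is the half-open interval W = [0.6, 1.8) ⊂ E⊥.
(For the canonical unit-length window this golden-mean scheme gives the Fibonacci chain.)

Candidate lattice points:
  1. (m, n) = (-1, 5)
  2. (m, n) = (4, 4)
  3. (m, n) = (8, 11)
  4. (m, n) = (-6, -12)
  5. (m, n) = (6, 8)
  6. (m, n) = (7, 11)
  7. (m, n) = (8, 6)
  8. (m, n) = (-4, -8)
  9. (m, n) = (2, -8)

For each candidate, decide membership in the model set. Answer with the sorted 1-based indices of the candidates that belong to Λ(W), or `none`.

λ' = (1−√5)/2 ≈ -0.61803.
candidate 1: (m,n)=(-1,5) → π∥ = -1+5·λ ≈ 7.09017, π⊥ = -1+5·λ' ≈ -4.09017 ∉ [0.6, 1.8) ⇒ out
candidate 2: (m,n)=(4,4) → π∥ = 4+4·λ ≈ 10.47214, π⊥ = 4+4·λ' ≈ 1.52786 ∈ [0.6, 1.8) ⇒ IN Λ
candidate 3: (m,n)=(8,11) → π∥ = 8+11·λ ≈ 25.79837, π⊥ = 8+11·λ' ≈ 1.20163 ∈ [0.6, 1.8) ⇒ IN Λ
candidate 4: (m,n)=(-6,-12) → π∥ = -6-12·λ ≈ -25.41641, π⊥ = -6-12·λ' ≈ 1.41641 ∈ [0.6, 1.8) ⇒ IN Λ
candidate 5: (m,n)=(6,8) → π∥ = 6+8·λ ≈ 18.94427, π⊥ = 6+8·λ' ≈ 1.05573 ∈ [0.6, 1.8) ⇒ IN Λ
candidate 6: (m,n)=(7,11) → π∥ = 7+11·λ ≈ 24.79837, π⊥ = 7+11·λ' ≈ 0.20163 ∉ [0.6, 1.8) ⇒ out
candidate 7: (m,n)=(8,6) → π∥ = 8+6·λ ≈ 17.70820, π⊥ = 8+6·λ' ≈ 4.29180 ∉ [0.6, 1.8) ⇒ out
candidate 8: (m,n)=(-4,-8) → π∥ = -4-8·λ ≈ -16.94427, π⊥ = -4-8·λ' ≈ 0.94427 ∈ [0.6, 1.8) ⇒ IN Λ
candidate 9: (m,n)=(2,-8) → π∥ = 2-8·λ ≈ -10.94427, π⊥ = 2-8·λ' ≈ 6.94427 ∉ [0.6, 1.8) ⇒ out

2, 3, 4, 5, 8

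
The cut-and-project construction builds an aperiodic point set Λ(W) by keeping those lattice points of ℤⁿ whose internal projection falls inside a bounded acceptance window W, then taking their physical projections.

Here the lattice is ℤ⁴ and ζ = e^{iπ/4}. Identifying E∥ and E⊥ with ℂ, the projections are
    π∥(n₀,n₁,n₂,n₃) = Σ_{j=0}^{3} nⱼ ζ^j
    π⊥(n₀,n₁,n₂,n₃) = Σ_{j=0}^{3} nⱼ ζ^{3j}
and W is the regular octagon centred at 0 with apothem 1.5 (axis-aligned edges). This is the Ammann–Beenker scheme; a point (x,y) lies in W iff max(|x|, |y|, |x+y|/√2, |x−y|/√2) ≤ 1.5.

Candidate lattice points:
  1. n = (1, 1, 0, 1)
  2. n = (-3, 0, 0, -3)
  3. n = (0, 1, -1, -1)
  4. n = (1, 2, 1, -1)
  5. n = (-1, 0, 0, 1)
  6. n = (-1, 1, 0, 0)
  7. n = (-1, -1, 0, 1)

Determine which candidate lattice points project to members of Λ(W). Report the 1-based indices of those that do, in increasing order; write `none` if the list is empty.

With ζ = e^{iπ/4} the internal vectors are ζ^0,ζ^3,ζ^6,ζ^9.
candidate 1: n = (1, 1, 0, 1) → π⊥ ≈ (+1.000000, +1.414214); max(|x|,|y|,|x±y|/√2) = 1.707107 > 1.5 ⇒ ∉ W
candidate 2: n = (-3, 0, 0, -3) → π⊥ ≈ (-5.121320, -2.121320); max(|x|,|y|,|x±y|/√2) = 5.121320 > 1.5 ⇒ ∉ W
candidate 3: n = (0, 1, -1, -1) → π⊥ ≈ (-1.414214, +1.000000); max(|x|,|y|,|x±y|/√2) = 1.707107 > 1.5 ⇒ ∉ W
candidate 4: n = (1, 2, 1, -1) → π⊥ ≈ (-1.121320, -0.292893); max(|x|,|y|,|x±y|/√2) = 1.121320 ≤ 1.5 ⇒ ∈ W
candidate 5: n = (-1, 0, 0, 1) → π⊥ ≈ (-0.292893, +0.707107); max(|x|,|y|,|x±y|/√2) = 0.707107 ≤ 1.5 ⇒ ∈ W
candidate 6: n = (-1, 1, 0, 0) → π⊥ ≈ (-1.707107, +0.707107); max(|x|,|y|,|x±y|/√2) = 1.707107 > 1.5 ⇒ ∉ W
candidate 7: n = (-1, -1, 0, 1) → π⊥ ≈ (+0.414214, +0.000000); max(|x|,|y|,|x±y|/√2) = 0.414214 ≤ 1.5 ⇒ ∈ W

4, 5, 7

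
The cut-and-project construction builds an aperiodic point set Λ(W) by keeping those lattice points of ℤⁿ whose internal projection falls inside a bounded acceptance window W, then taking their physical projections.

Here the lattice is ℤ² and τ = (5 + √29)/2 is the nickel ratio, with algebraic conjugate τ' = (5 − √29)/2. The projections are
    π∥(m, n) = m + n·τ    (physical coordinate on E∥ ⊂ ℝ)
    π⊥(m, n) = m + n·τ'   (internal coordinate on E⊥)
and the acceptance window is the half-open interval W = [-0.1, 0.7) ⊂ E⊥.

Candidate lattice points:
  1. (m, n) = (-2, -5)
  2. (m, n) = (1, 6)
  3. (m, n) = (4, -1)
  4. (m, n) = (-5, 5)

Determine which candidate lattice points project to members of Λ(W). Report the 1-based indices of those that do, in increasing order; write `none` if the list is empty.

none

τ' = (5−√29)/2 ≈ -0.192582.
candidate 1: (m,n)=(-2,-5) → π∥ = -2-5·τ ≈ -27.962912, π⊥ = -2-5·τ' ≈ -1.037088 ∉ [-0.1, 0.7) ⇒ out
candidate 2: (m,n)=(1,6) → π∥ = 1+6·τ ≈ 32.155494, π⊥ = 1+6·τ' ≈ -0.155494 ∉ [-0.1, 0.7) ⇒ out
candidate 3: (m,n)=(4,-1) → π∥ = 4-1·τ ≈ -1.192582, π⊥ = 4-1·τ' ≈ 4.192582 ∉ [-0.1, 0.7) ⇒ out
candidate 4: (m,n)=(-5,5) → π∥ = -5+5·τ ≈ 20.962912, π⊥ = -5+5·τ' ≈ -5.962912 ∉ [-0.1, 0.7) ⇒ out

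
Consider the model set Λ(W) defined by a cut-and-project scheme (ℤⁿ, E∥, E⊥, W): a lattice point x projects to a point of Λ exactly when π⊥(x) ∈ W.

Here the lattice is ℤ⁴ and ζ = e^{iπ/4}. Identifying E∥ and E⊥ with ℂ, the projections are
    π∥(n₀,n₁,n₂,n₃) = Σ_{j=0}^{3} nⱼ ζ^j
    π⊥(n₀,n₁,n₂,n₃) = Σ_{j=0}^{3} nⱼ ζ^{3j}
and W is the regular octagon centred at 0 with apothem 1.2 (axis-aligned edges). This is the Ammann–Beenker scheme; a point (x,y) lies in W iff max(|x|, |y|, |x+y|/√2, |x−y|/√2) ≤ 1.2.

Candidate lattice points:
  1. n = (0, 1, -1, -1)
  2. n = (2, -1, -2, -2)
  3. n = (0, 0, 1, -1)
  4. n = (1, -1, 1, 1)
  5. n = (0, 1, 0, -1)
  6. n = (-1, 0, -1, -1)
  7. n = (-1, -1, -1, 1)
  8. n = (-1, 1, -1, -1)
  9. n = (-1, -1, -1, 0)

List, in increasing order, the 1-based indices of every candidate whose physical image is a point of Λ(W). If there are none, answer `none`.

7, 9

Internal map: ζ^{3j} for j=0..3 gives (1,0), (−√2/2,√2/2), (0,−1), (√2/2,√2/2).
#1 (0, 1, -1, -1): internal (-1.4142, 1.0000); octagon support 1.7071 vs apothem 1.2 → ∉ W
#2 (2, -1, -2, -2): internal (1.2929, -0.1213); octagon support 1.2929 vs apothem 1.2 → ∉ W
#3 (0, 0, 1, -1): internal (-0.7071, -1.7071); octagon support 1.7071 vs apothem 1.2 → ∉ W
#4 (1, -1, 1, 1): internal (2.4142, -1.0000); octagon support 2.4142 vs apothem 1.2 → ∉ W
#5 (0, 1, 0, -1): internal (-1.4142, 0.0000); octagon support 1.4142 vs apothem 1.2 → ∉ W
#6 (-1, 0, -1, -1): internal (-1.7071, 0.2929); octagon support 1.7071 vs apothem 1.2 → ∉ W
#7 (-1, -1, -1, 1): internal (0.4142, 1.0000); octagon support 1.0000 vs apothem 1.2 → ∈ W
#8 (-1, 1, -1, -1): internal (-2.4142, 1.0000); octagon support 2.4142 vs apothem 1.2 → ∉ W
#9 (-1, -1, -1, 0): internal (-0.2929, 0.2929); octagon support 0.4142 vs apothem 1.2 → ∈ W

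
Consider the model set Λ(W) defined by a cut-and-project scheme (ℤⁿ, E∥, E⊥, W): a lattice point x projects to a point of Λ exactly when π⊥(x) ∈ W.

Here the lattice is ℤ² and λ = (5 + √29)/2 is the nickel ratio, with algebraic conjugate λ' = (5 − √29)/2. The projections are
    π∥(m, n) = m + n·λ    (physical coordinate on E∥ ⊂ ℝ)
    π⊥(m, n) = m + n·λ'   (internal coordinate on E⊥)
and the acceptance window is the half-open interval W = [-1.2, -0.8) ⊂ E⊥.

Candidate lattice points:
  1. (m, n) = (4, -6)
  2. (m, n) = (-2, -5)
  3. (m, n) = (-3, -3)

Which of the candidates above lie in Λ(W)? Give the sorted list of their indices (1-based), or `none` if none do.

Numerically λ ≈ 5.19258 and λ' = −1/λ ≈ -0.19258.
[1] lift (4,-6): star map gives 5.15549; window check -1.2 ≤ 5.15549 < -0.8 is false → out
[2] lift (-2,-5): star map gives -1.03709; window check -1.2 ≤ -1.03709 < -0.8 is true → IN Λ
[3] lift (-3,-3): star map gives -2.42225; window check -1.2 ≤ -2.42225 < -0.8 is false → out

2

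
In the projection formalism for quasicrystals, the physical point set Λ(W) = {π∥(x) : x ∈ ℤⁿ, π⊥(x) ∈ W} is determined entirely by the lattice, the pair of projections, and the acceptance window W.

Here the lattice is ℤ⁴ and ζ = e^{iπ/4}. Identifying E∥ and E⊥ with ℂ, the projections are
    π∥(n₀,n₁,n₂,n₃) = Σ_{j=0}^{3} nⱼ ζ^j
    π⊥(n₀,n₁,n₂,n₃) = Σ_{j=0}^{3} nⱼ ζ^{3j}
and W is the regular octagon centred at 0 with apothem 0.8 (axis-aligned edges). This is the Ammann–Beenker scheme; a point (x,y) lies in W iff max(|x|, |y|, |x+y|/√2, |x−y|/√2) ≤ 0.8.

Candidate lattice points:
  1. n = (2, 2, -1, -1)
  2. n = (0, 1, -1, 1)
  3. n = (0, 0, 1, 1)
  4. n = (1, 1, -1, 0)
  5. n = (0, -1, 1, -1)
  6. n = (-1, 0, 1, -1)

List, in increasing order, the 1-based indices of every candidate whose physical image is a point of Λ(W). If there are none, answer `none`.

3

With ζ = e^{iπ/4} the internal vectors are ζ^0,ζ^3,ζ^6,ζ^9.
#1 (2, 2, -1, -1): internal (-0.1213, 1.7071); octagon support 1.7071 vs apothem 0.8 → ∉ W
#2 (0, 1, -1, 1): internal (0.0000, 2.4142); octagon support 2.4142 vs apothem 0.8 → ∉ W
#3 (0, 0, 1, 1): internal (0.7071, -0.2929); octagon support 0.7071 vs apothem 0.8 → ∈ W
#4 (1, 1, -1, 0): internal (0.2929, 1.7071); octagon support 1.7071 vs apothem 0.8 → ∉ W
#5 (0, -1, 1, -1): internal (0.0000, -2.4142); octagon support 2.4142 vs apothem 0.8 → ∉ W
#6 (-1, 0, 1, -1): internal (-1.7071, -1.7071); octagon support 2.4142 vs apothem 0.8 → ∉ W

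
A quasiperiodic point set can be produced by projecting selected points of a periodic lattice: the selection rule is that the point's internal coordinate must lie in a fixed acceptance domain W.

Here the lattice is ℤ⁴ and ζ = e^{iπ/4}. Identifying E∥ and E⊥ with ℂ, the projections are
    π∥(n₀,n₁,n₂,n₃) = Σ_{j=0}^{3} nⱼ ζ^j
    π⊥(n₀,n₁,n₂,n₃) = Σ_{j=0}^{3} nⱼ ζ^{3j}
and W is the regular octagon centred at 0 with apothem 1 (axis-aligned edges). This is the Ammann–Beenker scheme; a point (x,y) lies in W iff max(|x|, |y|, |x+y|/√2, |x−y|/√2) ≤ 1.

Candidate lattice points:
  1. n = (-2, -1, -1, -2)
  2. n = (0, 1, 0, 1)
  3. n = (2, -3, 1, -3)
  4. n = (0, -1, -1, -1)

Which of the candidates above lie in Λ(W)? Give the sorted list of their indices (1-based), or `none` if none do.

4

With ζ = e^{iπ/4} the internal vectors are ζ^0,ζ^3,ζ^6,ζ^9.
candidate 1: n = (-2, -1, -1, -2) → π⊥ ≈ (-2.7071, -1.1213); max(|x|,|y|,|x±y|/√2) = 2.7071 > 1 ⇒ ∉ W
candidate 2: n = (0, 1, 0, 1) → π⊥ ≈ (+0.0000, +1.4142); max(|x|,|y|,|x±y|/√2) = 1.4142 > 1 ⇒ ∉ W
candidate 3: n = (2, -3, 1, -3) → π⊥ ≈ (+2.0000, -5.2426); max(|x|,|y|,|x±y|/√2) = 5.2426 > 1 ⇒ ∉ W
candidate 4: n = (0, -1, -1, -1) → π⊥ ≈ (+0.0000, -0.4142); max(|x|,|y|,|x±y|/√2) = 0.4142 ≤ 1 ⇒ ∈ W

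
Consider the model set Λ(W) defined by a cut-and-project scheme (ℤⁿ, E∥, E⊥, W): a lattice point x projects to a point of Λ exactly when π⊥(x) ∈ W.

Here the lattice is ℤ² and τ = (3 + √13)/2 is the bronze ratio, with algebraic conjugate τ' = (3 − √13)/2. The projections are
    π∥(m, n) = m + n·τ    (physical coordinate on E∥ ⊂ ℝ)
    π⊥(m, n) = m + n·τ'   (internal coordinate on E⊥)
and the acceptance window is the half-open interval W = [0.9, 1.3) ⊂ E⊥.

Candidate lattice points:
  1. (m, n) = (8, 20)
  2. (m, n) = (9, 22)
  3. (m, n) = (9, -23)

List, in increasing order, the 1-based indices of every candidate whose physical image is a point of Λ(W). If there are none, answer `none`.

τ' = (3−√13)/2 ≈ -0.3028.
#1 (8,20): internal coord 8 + (20)·τ' = +1.9445; +1.9445 ∉ [0.9, 1.3) → out
#2 (9,22): internal coord 9 + (22)·τ' = +2.3389; +2.3389 ∉ [0.9, 1.3) → out
#3 (9,-23): internal coord 9 + (-23)·τ' = +15.9638; +15.9638 ∉ [0.9, 1.3) → out

none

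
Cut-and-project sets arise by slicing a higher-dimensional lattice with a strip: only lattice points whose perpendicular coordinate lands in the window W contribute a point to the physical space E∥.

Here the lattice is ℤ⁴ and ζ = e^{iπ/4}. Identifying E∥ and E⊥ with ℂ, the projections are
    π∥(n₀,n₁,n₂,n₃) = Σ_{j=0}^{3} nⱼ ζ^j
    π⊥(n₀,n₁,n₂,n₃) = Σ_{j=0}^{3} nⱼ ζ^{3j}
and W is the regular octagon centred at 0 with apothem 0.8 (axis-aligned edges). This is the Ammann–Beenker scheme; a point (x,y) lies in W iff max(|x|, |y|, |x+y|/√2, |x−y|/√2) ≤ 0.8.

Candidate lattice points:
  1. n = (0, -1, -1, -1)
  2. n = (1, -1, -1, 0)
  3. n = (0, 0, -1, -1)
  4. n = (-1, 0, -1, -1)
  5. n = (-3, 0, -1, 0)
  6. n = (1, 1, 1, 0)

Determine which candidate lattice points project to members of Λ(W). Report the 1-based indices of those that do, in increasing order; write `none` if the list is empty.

With ζ = e^{iπ/4} the internal vectors are ζ^0,ζ^3,ζ^6,ζ^9.
#1 (0, -1, -1, -1): internal (0.0000, -0.4142); octagon support 0.4142 vs apothem 0.8 → ∈ W
#2 (1, -1, -1, 0): internal (1.7071, 0.2929); octagon support 1.7071 vs apothem 0.8 → ∉ W
#3 (0, 0, -1, -1): internal (-0.7071, 0.2929); octagon support 0.7071 vs apothem 0.8 → ∈ W
#4 (-1, 0, -1, -1): internal (-1.7071, 0.2929); octagon support 1.7071 vs apothem 0.8 → ∉ W
#5 (-3, 0, -1, 0): internal (-3.0000, 1.0000); octagon support 3.0000 vs apothem 0.8 → ∉ W
#6 (1, 1, 1, 0): internal (0.2929, -0.2929); octagon support 0.4142 vs apothem 0.8 → ∈ W

1, 3, 6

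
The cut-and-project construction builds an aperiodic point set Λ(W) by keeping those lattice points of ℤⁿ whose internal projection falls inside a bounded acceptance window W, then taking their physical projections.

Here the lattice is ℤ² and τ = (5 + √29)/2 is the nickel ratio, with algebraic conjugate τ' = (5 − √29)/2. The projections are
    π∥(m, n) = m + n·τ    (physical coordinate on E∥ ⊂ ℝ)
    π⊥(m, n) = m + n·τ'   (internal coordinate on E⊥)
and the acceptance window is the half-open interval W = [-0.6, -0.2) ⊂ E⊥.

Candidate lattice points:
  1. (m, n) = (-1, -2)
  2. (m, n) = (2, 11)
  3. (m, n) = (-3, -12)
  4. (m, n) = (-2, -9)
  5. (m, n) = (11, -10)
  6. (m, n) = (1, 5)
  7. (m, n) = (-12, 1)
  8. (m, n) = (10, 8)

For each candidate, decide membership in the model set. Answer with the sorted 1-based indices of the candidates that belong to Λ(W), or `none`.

4

Compute τ' = (5−√29)/2 = -0.1926, so π⊥(m,n) = m -0.1926·n.
candidate 1: (m,n)=(-1,-2) → π∥ = -1-2·τ ≈ -11.3852, π⊥ = -1-2·τ' ≈ -0.6148 ∉ [-0.6, -0.2) ⇒ out
candidate 2: (m,n)=(2,11) → π∥ = 2+11·τ ≈ 59.1184, π⊥ = 2+11·τ' ≈ -0.1184 ∉ [-0.6, -0.2) ⇒ out
candidate 3: (m,n)=(-3,-12) → π∥ = -3-12·τ ≈ -65.3110, π⊥ = -3-12·τ' ≈ -0.6890 ∉ [-0.6, -0.2) ⇒ out
candidate 4: (m,n)=(-2,-9) → π∥ = -2-9·τ ≈ -48.7332, π⊥ = -2-9·τ' ≈ -0.2668 ∈ [-0.6, -0.2) ⇒ IN Λ
candidate 5: (m,n)=(11,-10) → π∥ = 11-10·τ ≈ -40.9258, π⊥ = 11-10·τ' ≈ 12.9258 ∉ [-0.6, -0.2) ⇒ out
candidate 6: (m,n)=(1,5) → π∥ = 1+5·τ ≈ 26.9629, π⊥ = 1+5·τ' ≈ 0.0371 ∉ [-0.6, -0.2) ⇒ out
candidate 7: (m,n)=(-12,1) → π∥ = -12+1·τ ≈ -6.8074, π⊥ = -12+1·τ' ≈ -12.1926 ∉ [-0.6, -0.2) ⇒ out
candidate 8: (m,n)=(10,8) → π∥ = 10+8·τ ≈ 51.5407, π⊥ = 10+8·τ' ≈ 8.4593 ∉ [-0.6, -0.2) ⇒ out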